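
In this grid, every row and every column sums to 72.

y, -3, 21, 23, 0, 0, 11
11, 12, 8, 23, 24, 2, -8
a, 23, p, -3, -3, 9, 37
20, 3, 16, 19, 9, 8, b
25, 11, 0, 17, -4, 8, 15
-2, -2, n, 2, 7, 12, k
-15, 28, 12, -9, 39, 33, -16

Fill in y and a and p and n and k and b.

Row 1: -3 + 21 + 23 + 0 + 0 + 11 = 52, so its missing entry is 72 − 52 = 20.
Column 1: 20 + 11 + 20 + 25 − 2 − 15 = 59, so its missing entry is 72 − 59 = 13.
Row 4: 20 + 3 + 16 + 19 + 9 + 8 = 75, so its missing entry is 72 − 75 = -3.
Column 7: 11 − 8 + 37 − 3 + 15 − 16 = 36, so its missing entry is 72 − 36 = 36.
Row 3: 13 + 23 − 3 − 3 + 9 + 37 = 76, so its missing entry is 72 − 76 = -4.
Row 6: -2 − 2 + 2 + 7 + 12 + 36 = 53, so its missing entry is 72 − 53 = 19.

y = 20, a = 13, p = -4, n = 19, k = 36, b = -3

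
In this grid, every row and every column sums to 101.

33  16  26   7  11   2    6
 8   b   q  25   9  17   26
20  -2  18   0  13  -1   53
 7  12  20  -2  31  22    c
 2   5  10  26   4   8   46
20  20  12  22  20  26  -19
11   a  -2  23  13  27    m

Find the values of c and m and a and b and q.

c = 11, m = -22, a = 51, b = -1, q = 17

The known cells in column 3 total 84, leaving 101 − 84 = 17 for the blank.
The known cells in row 2 total 102, leaving 101 − 102 = -1 for the blank.
The known cells in column 2 total 50, leaving 101 − 50 = 51 for the blank.
The known cells in row 4 total 90, leaving 101 − 90 = 11 for the blank.
The known cells in row 7 total 123, leaving 101 − 123 = -22 for the blank.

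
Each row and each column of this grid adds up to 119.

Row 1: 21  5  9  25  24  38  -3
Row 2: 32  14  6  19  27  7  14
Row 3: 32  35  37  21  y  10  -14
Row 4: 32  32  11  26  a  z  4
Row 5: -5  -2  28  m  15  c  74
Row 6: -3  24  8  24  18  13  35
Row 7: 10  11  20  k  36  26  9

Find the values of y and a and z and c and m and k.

Row 3: 32 + 35 + 37 + 21 + 10 − 14 = 121, so its missing entry is 119 − 121 = -2.
Column 5: 24 + 27 − 2 + 15 + 18 + 36 = 118, so its missing entry is 119 − 118 = 1.
Row 7: 10 + 11 + 20 + 36 + 26 + 9 = 112, so its missing entry is 119 − 112 = 7.
Column 4: 25 + 19 + 21 + 26 + 24 + 7 = 122, so its missing entry is 119 − 122 = -3.
Row 5: -5 − 2 + 28 − 3 + 15 + 74 = 107, so its missing entry is 119 − 107 = 12.
Row 4: 32 + 32 + 11 + 26 + 1 + 4 = 106, so its missing entry is 119 − 106 = 13.

y = -2, a = 1, z = 13, c = 12, m = -3, k = 7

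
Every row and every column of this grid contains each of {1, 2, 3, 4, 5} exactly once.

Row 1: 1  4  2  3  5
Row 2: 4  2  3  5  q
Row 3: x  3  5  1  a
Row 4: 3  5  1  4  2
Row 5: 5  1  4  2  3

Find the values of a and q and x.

Cell (3,1): column 1 already has {1, 3, 4, 5} → 2.
For row 3, column 5: row 3 already has {1, 2, 3, 5}; that leaves 4.
For row 2, column 5: row 2 already has {2, 3, 4, 5}; that leaves 1.

a = 4, q = 1, x = 2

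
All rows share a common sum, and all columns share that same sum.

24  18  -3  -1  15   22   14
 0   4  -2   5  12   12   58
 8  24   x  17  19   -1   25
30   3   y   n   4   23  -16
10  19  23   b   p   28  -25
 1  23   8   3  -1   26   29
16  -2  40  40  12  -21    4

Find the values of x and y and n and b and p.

Rows 1 and 2 both sum to 89, so that's the common total.
The known cells in column 5 total 61, leaving 89 − 61 = 28 for the blank.
The known cells in row 5 total 83, leaving 89 − 83 = 6 for the blank.
The known cells in column 4 total 70, leaving 89 − 70 = 19 for the blank.
The known cells in row 3 total 92, leaving 89 − 92 = -3 for the blank.
The known cells in row 4 total 63, leaving 89 − 63 = 26 for the blank.

x = -3, y = 26, n = 19, b = 6, p = 28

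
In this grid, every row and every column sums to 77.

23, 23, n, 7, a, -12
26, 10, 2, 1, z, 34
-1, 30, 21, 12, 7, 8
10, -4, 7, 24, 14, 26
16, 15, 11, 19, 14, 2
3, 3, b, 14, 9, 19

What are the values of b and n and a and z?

Row 2: 26 + 10 + 2 + 1 + 34 = 73, so its missing entry is 77 − 73 = 4.
Column 5: 4 + 7 + 14 + 14 + 9 = 48, so its missing entry is 77 − 48 = 29.
Row 1: 23 + 23 + 7 + 29 − 12 = 70, so its missing entry is 77 − 70 = 7.
Row 6: 3 + 3 + 14 + 9 + 19 = 48, so its missing entry is 77 − 48 = 29.

b = 29, n = 7, a = 29, z = 4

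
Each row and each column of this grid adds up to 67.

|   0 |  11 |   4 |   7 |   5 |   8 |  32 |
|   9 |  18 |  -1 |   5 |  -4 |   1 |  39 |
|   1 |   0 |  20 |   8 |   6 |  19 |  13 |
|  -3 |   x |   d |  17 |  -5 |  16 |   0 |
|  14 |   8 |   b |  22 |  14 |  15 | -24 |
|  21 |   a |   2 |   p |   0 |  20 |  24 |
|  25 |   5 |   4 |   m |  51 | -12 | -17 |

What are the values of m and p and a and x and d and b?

m = 11, p = -3, a = 3, x = 22, d = 20, b = 18

The known cells in row 5 total 49, leaving 67 − 49 = 18 for the blank.
The known cells in column 3 total 47, leaving 67 − 47 = 20 for the blank.
The known cells in row 4 total 45, leaving 67 − 45 = 22 for the blank.
The known cells in column 2 total 64, leaving 67 − 64 = 3 for the blank.
The known cells in row 6 total 70, leaving 67 − 70 = -3 for the blank.
The known cells in row 7 total 56, leaving 67 − 56 = 11 for the blank.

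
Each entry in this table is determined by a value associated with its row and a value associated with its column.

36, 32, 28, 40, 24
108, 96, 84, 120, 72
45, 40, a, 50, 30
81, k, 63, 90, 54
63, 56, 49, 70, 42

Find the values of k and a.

Each row is a constant multiple of every other row — this is a multiplication table with the headers hidden.
Row 4 is 90/40 = 9/4 times row 1, so its entry in column 2 is 32 × 9/4 = 72.
Row 3 is 50/40 = 5/4 times row 1, so its entry in column 3 is 28 × 5/4 = 35.

k = 72, a = 35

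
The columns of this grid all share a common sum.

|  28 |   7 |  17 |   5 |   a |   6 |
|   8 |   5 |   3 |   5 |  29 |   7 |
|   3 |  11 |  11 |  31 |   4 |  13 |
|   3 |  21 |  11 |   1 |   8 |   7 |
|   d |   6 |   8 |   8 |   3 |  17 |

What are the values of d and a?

d = 8, a = 6

Column 2 sums to 50 and so does column 4; that's the common total.
In column 1 the known cells total 42, leaving 50 − 42 = 8.
In column 5 the known cells total 44, leaving 50 − 44 = 6.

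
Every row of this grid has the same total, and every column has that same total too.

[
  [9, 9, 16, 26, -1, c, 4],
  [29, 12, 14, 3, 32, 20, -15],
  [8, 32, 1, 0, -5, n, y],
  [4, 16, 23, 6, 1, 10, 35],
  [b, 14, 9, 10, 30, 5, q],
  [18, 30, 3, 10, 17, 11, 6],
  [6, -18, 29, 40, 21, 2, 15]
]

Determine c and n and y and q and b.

Rows 2 and 4 both sum to 95, so that's the common total.
Column 1: 9 + 29 + 8 + 4 + 18 + 6 = 74, so its missing entry is 95 − 74 = 21.
Row 5: 21 + 14 + 9 + 10 + 30 + 5 = 89, so its missing entry is 95 − 89 = 6.
Column 7: 4 − 15 + 35 + 6 + 6 + 15 = 51, so its missing entry is 95 − 51 = 44.
Row 1: 9 + 9 + 16 + 26 − 1 + 4 = 63, so its missing entry is 95 − 63 = 32.
Row 3: 8 + 32 + 1 + 0 − 5 + 44 = 80, so its missing entry is 95 − 80 = 15.

c = 32, n = 15, y = 44, q = 6, b = 21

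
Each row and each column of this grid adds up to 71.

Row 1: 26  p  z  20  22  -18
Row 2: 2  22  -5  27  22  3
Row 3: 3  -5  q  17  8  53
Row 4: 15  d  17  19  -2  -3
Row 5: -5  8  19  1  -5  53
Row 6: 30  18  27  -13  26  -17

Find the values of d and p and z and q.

Row 4 has 15 + 17 + 19 − 2 − 3 = 46; the blank must be 71 − 46 = 25.
Row 3 has 3 − 5 + 17 + 8 + 53 = 76; the blank must be 71 − 76 = -5.
Column 3 has -5 − 5 + 17 + 19 + 27 = 53; the blank must be 71 − 53 = 18.
Row 1 has 26 + 18 + 20 + 22 − 18 = 68; the blank must be 71 − 68 = 3.

d = 25, p = 3, z = 18, q = -5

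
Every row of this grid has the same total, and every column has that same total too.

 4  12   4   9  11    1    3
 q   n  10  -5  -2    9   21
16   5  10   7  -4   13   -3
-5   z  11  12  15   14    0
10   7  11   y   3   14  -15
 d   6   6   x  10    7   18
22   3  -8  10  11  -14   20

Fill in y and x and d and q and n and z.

Rows 1 and 3 both sum to 44, so that's the common total.
The known cells in row 5 total 30, leaving 44 − 30 = 14 for the blank.
The known cells in row 4 total 47, leaving 44 − 47 = -3 for the blank.
The known cells in column 2 total 30, leaving 44 − 30 = 14 for the blank.
The known cells in row 2 total 47, leaving 44 − 47 = -3 for the blank.
The known cells in column 1 total 44, leaving 44 − 44 = 0 for the blank.
The known cells in row 6 total 47, leaving 44 − 47 = -3 for the blank.

y = 14, x = -3, d = 0, q = -3, n = 14, z = -3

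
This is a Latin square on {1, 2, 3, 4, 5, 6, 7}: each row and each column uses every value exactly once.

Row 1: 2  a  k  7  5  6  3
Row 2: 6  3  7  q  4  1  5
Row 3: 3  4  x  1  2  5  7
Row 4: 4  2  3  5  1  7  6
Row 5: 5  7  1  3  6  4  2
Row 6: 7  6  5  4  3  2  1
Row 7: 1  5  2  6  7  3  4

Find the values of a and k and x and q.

At (row 1, col 2): column 2 already has {2, 3, 4, 5, 6, 7}, so the value is 1.
For row 1, column 3: row 1 already has {1, 2, 3, 5, 6, 7}; that leaves 4.
For row 2, column 4: row 2 already has {1, 3, 4, 5, 6, 7}; that leaves 2.
Cell (3,3): row 3 already has {1, 2, 3, 4, 5, 7} → 6.

a = 1, k = 4, x = 6, q = 2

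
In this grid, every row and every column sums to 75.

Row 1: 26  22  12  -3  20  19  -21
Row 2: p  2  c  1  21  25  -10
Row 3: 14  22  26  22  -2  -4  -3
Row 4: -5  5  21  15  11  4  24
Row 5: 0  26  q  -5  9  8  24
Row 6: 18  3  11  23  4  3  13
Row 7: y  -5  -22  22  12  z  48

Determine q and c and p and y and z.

Column 6: 19 + 25 − 4 + 4 + 8 + 3 = 55, so its missing entry is 75 − 55 = 20.
Row 5: 0 + 26 − 5 + 9 + 8 + 24 = 62, so its missing entry is 75 − 62 = 13.
Column 3: 12 + 26 + 21 + 13 + 11 − 22 = 61, so its missing entry is 75 − 61 = 14.
Row 7: -5 − 22 + 22 + 12 + 20 + 48 = 75, so its missing entry is 75 − 75 = 0.
Row 2: 2 + 14 + 1 + 21 + 25 − 10 = 53, so its missing entry is 75 − 53 = 22.

q = 13, c = 14, p = 22, y = 0, z = 20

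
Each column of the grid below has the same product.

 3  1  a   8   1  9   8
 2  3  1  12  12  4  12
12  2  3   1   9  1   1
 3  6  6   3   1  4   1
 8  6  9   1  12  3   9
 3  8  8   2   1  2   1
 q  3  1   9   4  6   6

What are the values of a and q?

a = 4, q = 1

Columns 6 and 7 each multiply to 5184, so every column has product 5184.
Column 3: 1×3×6×9×8×1 = 1296, so the missing entry is 5184 ÷ 1296 = 4.
Column 1: 3×2×12×3×8×3 = 5184, so the missing entry is 5184 ÷ 5184 = 1.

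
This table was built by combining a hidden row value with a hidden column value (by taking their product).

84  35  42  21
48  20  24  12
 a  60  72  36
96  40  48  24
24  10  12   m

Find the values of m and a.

Each row is a constant multiple of every other row — this is a multiplication table with the headers hidden.
Row 5 is 10/35 = 2/7 times row 1, so its entry in column 4 is 21 × 2/7 = 6.
Row 3 is 60/35 = 12/7 times row 1, so its entry in column 1 is 84 × 12/7 = 144.

m = 6, a = 144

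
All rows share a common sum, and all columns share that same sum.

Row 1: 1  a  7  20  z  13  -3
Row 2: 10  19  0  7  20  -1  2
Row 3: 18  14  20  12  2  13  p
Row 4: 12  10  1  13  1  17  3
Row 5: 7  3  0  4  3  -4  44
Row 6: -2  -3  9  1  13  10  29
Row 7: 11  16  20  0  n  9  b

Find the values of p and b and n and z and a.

Rows 2 and 4 both sum to 57, so that's the common total.
Column 2: 19 + 14 + 10 + 3 − 3 + 16 = 59, so its missing entry is 57 − 59 = -2.
Row 1: 1 − 2 + 7 + 20 + 13 − 3 = 36, so its missing entry is 57 − 36 = 21.
Column 5: 21 + 20 + 2 + 1 + 3 + 13 = 60, so its missing entry is 57 − 60 = -3.
Row 3: 18 + 14 + 20 + 12 + 2 + 13 = 79, so its missing entry is 57 − 79 = -22.
Row 7: 11 + 16 + 20 + 0 − 3 + 9 = 53, so its missing entry is 57 − 53 = 4.

p = -22, b = 4, n = -3, z = 21, a = -2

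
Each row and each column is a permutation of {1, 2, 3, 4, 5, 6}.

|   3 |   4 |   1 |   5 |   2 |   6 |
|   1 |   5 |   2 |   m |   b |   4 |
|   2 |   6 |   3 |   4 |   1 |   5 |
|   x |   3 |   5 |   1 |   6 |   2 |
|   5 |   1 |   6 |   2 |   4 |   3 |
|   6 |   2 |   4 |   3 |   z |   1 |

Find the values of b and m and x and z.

b = 3, m = 6, x = 4, z = 5

At (row 6, col 5): row 6 already has {1, 2, 3, 4, 6}, so the value is 5.
For row 2, column 4: column 4 already has {1, 2, 3, 4, 5}; that leaves 6.
For row 2, column 5: row 2 already has {1, 2, 4, 5, 6}; that leaves 3.
At (row 4, col 1): row 4 already has {1, 2, 3, 5, 6}, so the value is 4.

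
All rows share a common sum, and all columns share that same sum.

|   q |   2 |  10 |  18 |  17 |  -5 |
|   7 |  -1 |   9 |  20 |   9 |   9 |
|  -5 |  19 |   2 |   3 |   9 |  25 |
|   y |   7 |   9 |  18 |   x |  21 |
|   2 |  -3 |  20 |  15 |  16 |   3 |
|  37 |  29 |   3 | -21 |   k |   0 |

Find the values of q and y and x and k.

q = 11, y = 1, x = -3, k = 5

Rows 2 and 3 both sum to 53, so that's the common total.
The known cells in row 6 total 48, leaving 53 − 48 = 5 for the blank.
The known cells in column 5 total 56, leaving 53 − 56 = -3 for the blank.
The known cells in row 4 total 52, leaving 53 − 52 = 1 for the blank.
The known cells in row 1 total 42, leaving 53 − 42 = 11 for the blank.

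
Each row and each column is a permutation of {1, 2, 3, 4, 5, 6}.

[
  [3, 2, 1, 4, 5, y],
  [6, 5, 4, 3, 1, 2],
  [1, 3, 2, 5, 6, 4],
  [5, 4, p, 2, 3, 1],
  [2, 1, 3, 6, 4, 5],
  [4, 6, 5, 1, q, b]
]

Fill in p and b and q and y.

p = 6, b = 3, q = 2, y = 6

Cell (4,3): row 4 already has {1, 2, 3, 4, 5} → 6.
At (row 6, col 5): column 5 already has {1, 3, 4, 5, 6}, so the value is 2.
At (row 1, col 6): row 1 already has {1, 2, 3, 4, 5}, so the value is 6.
At (row 6, col 6): row 6 already has {1, 2, 4, 5, 6}, so the value is 3.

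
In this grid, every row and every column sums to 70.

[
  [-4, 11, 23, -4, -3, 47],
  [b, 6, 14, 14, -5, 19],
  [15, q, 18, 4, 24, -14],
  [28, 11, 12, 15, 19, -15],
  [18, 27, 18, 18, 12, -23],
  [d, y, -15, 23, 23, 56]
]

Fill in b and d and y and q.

Row 2: 6 + 14 + 14 − 5 + 19 = 48, so its missing entry is 70 − 48 = 22.
Row 3: 15 + 18 + 4 + 24 − 14 = 47, so its missing entry is 70 − 47 = 23.
Column 1: -4 + 22 + 15 + 28 + 18 = 79, so its missing entry is 70 − 79 = -9.
Row 6: -9 − 15 + 23 + 23 + 56 = 78, so its missing entry is 70 − 78 = -8.

b = 22, d = -9, y = -8, q = 23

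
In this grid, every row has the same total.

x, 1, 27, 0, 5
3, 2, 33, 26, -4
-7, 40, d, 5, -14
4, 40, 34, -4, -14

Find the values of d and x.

The complete rows each total 60.
Row 3 is missing 60 − 24 = 36 (since -7 + 40 + 5 − 14 = 24).
Row 1 is missing 60 − 33 = 27 (since 1 + 27 + 0 + 5 = 33).

d = 36, x = 27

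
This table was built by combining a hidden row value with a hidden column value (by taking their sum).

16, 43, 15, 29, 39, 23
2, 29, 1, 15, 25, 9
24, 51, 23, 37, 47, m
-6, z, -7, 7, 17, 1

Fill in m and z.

The difference between any two rows is the same in every column — this is an addition table with the headers hidden.
Row 3 minus row 1 is 37 − 29 = 8, so its entry in column 6 is 23 + 8 = 31.
Row 4 minus row 1 is 7 − 29 = -22, so its entry in column 2 is 43 + (-22) = 21.

m = 31, z = 21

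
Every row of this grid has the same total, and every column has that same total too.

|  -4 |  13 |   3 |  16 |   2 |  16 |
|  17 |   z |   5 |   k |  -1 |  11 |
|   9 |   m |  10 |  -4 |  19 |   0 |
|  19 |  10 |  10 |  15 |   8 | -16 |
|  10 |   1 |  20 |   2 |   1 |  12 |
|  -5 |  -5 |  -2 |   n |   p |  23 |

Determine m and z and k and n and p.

m = 12, z = 15, k = -1, n = 18, p = 17

Rows 1 and 4 both sum to 46, so that's the common total.
Row 3 has 9 + 10 − 4 + 19 + 0 = 34; the blank must be 46 − 34 = 12.
Column 2 has 13 + 12 + 10 + 1 − 5 = 31; the blank must be 46 − 31 = 15.
Column 5 has 2 − 1 + 19 + 8 + 1 = 29; the blank must be 46 − 29 = 17.
Row 6 has -5 − 5 − 2 + 17 + 23 = 28; the blank must be 46 − 28 = 18.
Row 2 has 17 + 15 + 5 − 1 + 11 = 47; the blank must be 46 − 47 = -1.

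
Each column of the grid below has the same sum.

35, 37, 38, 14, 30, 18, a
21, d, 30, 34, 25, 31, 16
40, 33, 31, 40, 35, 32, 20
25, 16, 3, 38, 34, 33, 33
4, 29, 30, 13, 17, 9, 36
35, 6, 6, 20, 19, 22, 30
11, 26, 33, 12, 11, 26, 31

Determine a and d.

a = 5, d = 24

The complete columns each total 171.
Column 7 is missing 171 − 166 = 5 (since 16 + 20 + 33 + 36 + 30 + 31 = 166).
Column 2 is missing 171 − 147 = 24 (since 37 + 33 + 16 + 29 + 6 + 26 = 147).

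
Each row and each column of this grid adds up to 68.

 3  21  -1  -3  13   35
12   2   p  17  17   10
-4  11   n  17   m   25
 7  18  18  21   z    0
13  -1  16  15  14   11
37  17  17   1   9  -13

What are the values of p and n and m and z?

Row 2 has 12 + 2 + 17 + 17 + 10 = 58; the blank must be 68 − 58 = 10.
Row 4 has 7 + 18 + 18 + 21 + 0 = 64; the blank must be 68 − 64 = 4.
Column 5 has 13 + 17 + 4 + 14 + 9 = 57; the blank must be 68 − 57 = 11.
Row 3 has -4 + 11 + 17 + 11 + 25 = 60; the blank must be 68 − 60 = 8.

p = 10, n = 8, m = 11, z = 4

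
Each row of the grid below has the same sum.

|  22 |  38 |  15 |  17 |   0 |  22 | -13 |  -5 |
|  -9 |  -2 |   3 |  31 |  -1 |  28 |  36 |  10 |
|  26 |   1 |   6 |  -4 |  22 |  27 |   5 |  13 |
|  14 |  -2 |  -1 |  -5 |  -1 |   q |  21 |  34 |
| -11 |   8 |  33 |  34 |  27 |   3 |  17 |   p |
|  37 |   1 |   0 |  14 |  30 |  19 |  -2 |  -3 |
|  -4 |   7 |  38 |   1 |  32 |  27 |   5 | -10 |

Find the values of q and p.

q = 36, p = -15

The complete rows each total 96.
Row 4 is missing 96 − 60 = 36 (since 14 − 2 − 1 − 5 − 1 + 21 + 34 = 60).
Row 5 is missing 96 − 111 = -15 (since -11 + 8 + 33 + 34 + 27 + 3 + 17 = 111).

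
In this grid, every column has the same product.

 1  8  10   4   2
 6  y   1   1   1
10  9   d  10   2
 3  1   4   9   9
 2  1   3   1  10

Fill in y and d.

Columns 1 and 4 each multiply to 360, so every column has product 360.
Column 2: 8×9×1×1 = 72, so the missing entry is 360 ÷ 72 = 5.
Column 3: 10×1×4×3 = 120, so the missing entry is 360 ÷ 120 = 3.

y = 5, d = 3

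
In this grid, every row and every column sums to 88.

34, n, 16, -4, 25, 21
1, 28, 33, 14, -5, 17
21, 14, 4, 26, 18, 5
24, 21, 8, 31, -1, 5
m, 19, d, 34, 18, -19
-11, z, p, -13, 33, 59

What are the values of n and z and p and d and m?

Row 1 has 34 + 16 − 4 + 25 + 21 = 92; the blank must be 88 − 92 = -4.
Column 1 has 34 + 1 + 21 + 24 − 11 = 69; the blank must be 88 − 69 = 19.
Column 2 has -4 + 28 + 14 + 21 + 19 = 78; the blank must be 88 − 78 = 10.
Row 5 has 19 + 19 + 34 + 18 − 19 = 71; the blank must be 88 − 71 = 17.
Row 6 has -11 + 10 − 13 + 33 + 59 = 78; the blank must be 88 − 78 = 10.

n = -4, z = 10, p = 10, d = 17, m = 19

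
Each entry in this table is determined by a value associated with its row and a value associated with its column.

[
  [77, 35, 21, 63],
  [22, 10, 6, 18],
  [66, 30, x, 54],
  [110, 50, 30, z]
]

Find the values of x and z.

x = 18, z = 90

Each row is a constant multiple of every other row — this is a multiplication table with the headers hidden.
Row 3 is 66/77 = 6/7 times row 1, so its entry in column 3 is 21 × 6/7 = 18.
Row 4 is 110/77 = 10/7 times row 1, so its entry in column 4 is 63 × 10/7 = 90.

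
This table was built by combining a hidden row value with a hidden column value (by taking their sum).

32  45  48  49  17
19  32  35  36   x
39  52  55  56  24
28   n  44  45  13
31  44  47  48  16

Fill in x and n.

x = 4, n = 41

The difference between any two rows is the same in every column — this is an addition table with the headers hidden.
Row 2 minus row 1 is 35 − 48 = -13, so its entry in column 5 is 17 + (-13) = 4.
Row 4 minus row 1 is 44 − 48 = -4, so its entry in column 2 is 45 + (-4) = 41.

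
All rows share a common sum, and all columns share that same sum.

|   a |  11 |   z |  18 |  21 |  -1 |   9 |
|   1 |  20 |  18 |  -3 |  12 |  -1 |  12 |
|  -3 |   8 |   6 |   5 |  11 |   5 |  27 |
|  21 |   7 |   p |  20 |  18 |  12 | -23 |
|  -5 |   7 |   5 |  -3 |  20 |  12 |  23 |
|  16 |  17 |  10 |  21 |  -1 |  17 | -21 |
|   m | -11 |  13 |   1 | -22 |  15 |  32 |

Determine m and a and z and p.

Rows 2 and 3 both sum to 59, so that's the common total.
Row 4 has 21 + 7 + 20 + 18 + 12 − 23 = 55; the blank must be 59 − 55 = 4.
Column 3 has 18 + 6 + 4 + 5 + 10 + 13 = 56; the blank must be 59 − 56 = 3.
Row 1 has 11 + 3 + 18 + 21 − 1 + 9 = 61; the blank must be 59 − 61 = -2.
Row 7 has -11 + 13 + 1 − 22 + 15 + 32 = 28; the blank must be 59 − 28 = 31.

m = 31, a = -2, z = 3, p = 4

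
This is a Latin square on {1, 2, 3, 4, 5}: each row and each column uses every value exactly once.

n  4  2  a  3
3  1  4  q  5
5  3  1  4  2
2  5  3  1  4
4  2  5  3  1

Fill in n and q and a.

n = 1, q = 2, a = 5

Cell (2,4): row 2 already has {1, 3, 4, 5} → 2.
For row 1, column 4: column 4 already has {1, 2, 3, 4}; that leaves 5.
At (row 1, col 1): row 1 already has {2, 3, 4, 5}, so the value is 1.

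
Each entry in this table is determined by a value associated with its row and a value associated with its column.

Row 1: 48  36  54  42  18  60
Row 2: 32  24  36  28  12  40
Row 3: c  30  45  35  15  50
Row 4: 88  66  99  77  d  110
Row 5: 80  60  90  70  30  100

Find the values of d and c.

Each row is a constant multiple of every other row — this is a multiplication table with the headers hidden.
Row 4 is 66/36 = 11/6 times row 1, so its entry in column 5 is 18 × 11/6 = 33.
Row 3 is 30/36 = 5/6 times row 1, so its entry in column 1 is 48 × 5/6 = 40.

d = 33, c = 40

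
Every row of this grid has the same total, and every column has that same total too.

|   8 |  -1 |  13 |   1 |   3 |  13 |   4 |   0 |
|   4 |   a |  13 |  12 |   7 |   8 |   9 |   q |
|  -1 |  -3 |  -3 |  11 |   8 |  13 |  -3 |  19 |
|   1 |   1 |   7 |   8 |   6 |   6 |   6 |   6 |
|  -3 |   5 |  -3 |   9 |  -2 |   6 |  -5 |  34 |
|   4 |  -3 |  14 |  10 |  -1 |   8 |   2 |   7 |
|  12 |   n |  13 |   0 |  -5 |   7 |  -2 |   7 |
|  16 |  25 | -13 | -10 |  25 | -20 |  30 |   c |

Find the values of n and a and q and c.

n = 9, a = 8, q = -20, c = -12

Rows 1 and 3 both sum to 41, so that's the common total.
Row 7: 12 + 13 + 0 − 5 + 7 − 2 + 7 = 32, so its missing entry is 41 − 32 = 9.
Column 2: -1 − 3 + 1 + 5 − 3 + 9 + 25 = 33, so its missing entry is 41 − 33 = 8.
Row 8: 16 + 25 − 13 − 10 + 25 − 20 + 30 = 53, so its missing entry is 41 − 53 = -12.
Row 2: 4 + 8 + 13 + 12 + 7 + 8 + 9 = 61, so its missing entry is 41 − 61 = -20.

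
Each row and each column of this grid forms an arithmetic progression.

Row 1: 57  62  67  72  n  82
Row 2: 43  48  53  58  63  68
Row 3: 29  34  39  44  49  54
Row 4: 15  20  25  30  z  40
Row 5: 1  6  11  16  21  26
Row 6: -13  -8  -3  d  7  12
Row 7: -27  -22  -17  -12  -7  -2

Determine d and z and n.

d = 2, z = 35, n = 77

Along each row the entries change by 5 per step; down each column they change by -14.
Row 6: from -13 at column 1, stepping by 5 to column 4 gives 2.
Row 4: from 15 at column 1, stepping by 5 to column 5 gives 35.
Row 1: from 57 at column 1, stepping by 5 to column 5 gives 77.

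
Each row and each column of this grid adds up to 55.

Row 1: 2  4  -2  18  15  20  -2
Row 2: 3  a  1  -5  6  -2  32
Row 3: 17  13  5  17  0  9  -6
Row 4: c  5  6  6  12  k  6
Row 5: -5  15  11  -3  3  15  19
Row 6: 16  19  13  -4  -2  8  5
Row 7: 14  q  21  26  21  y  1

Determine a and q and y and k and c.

The known cells in row 2 total 35, leaving 55 − 35 = 20 for the blank.
The known cells in column 2 total 76, leaving 55 − 76 = -21 for the blank.
The known cells in row 7 total 62, leaving 55 − 62 = -7 for the blank.
The known cells in column 1 total 47, leaving 55 − 47 = 8 for the blank.
The known cells in row 4 total 43, leaving 55 − 43 = 12 for the blank.

a = 20, q = -21, y = -7, k = 12, c = 8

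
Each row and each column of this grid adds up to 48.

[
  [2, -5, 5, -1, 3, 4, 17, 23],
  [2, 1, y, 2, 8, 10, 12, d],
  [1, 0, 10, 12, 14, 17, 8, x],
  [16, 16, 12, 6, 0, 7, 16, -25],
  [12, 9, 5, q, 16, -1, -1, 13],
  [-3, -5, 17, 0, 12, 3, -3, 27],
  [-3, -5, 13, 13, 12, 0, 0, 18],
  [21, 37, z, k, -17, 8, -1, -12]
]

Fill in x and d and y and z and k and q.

Row 3: 1 + 0 + 10 + 12 + 14 + 17 + 8 = 62, so its missing entry is 48 − 62 = -14.
Row 5: 12 + 9 + 5 + 16 − 1 − 1 + 13 = 53, so its missing entry is 48 − 53 = -5.
Column 4: -1 + 2 + 12 + 6 − 5 + 0 + 13 = 27, so its missing entry is 48 − 27 = 21.
Column 8: 23 − 14 − 25 + 13 + 27 + 18 − 12 = 30, so its missing entry is 48 − 30 = 18.
Row 2: 2 + 1 + 2 + 8 + 10 + 12 + 18 = 53, so its missing entry is 48 − 53 = -5.
Row 8: 21 + 37 + 21 − 17 + 8 − 1 − 12 = 57, so its missing entry is 48 − 57 = -9.

x = -14, d = 18, y = -5, z = -9, k = 21, q = -5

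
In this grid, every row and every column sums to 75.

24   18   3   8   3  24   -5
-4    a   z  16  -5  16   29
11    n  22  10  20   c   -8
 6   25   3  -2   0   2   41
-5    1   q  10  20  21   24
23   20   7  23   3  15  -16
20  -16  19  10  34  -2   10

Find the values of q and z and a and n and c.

q = 4, z = 17, a = 6, n = 21, c = -1

Row 5: -5 + 1 + 10 + 20 + 21 + 24 = 71, so its missing entry is 75 − 71 = 4.
Column 3: 3 + 22 + 3 + 4 + 7 + 19 = 58, so its missing entry is 75 − 58 = 17.
Row 2: -4 + 17 + 16 − 5 + 16 + 29 = 69, so its missing entry is 75 − 69 = 6.
Column 2: 18 + 6 + 25 + 1 + 20 − 16 = 54, so its missing entry is 75 − 54 = 21.
Row 3: 11 + 21 + 22 + 10 + 20 − 8 = 76, so its missing entry is 75 − 76 = -1.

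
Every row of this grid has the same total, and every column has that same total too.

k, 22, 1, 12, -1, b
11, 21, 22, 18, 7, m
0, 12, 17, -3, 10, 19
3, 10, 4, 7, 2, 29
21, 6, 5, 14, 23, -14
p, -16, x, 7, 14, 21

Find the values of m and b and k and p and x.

m = -24, b = 24, k = -3, p = 23, x = 6

Rows 3 and 4 both sum to 55, so that's the common total.
Row 2 has 11 + 21 + 22 + 18 + 7 = 79; the blank must be 55 − 79 = -24.
Column 6 has -24 + 19 + 29 − 14 + 21 = 31; the blank must be 55 − 31 = 24.
Row 1 has 22 + 1 + 12 − 1 + 24 = 58; the blank must be 55 − 58 = -3.
Column 1 has -3 + 11 + 0 + 3 + 21 = 32; the blank must be 55 − 32 = 23.
Row 6 has 23 − 16 + 7 + 14 + 21 = 49; the blank must be 55 − 49 = 6.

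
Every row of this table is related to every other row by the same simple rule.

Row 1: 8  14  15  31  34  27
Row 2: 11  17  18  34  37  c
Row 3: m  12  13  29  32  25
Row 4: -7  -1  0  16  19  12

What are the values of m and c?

m = 6, c = 30

The difference between any two rows is the same in every column — this is an addition table with the headers hidden.
Row 3 minus row 1 is 12 − 14 = -2, so its entry in column 1 is 8 + (-2) = 6.
Row 2 minus row 1 is 17 − 14 = 3, so its entry in column 6 is 27 + 3 = 30.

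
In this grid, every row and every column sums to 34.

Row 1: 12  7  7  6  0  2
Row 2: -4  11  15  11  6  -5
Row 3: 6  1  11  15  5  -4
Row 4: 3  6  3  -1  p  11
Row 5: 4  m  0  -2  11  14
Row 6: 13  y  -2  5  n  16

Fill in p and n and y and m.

The known cells in row 5 total 27, leaving 34 − 27 = 7 for the blank.
The known cells in column 2 total 32, leaving 34 − 32 = 2 for the blank.
The known cells in row 6 total 34, leaving 34 − 34 = 0 for the blank.
The known cells in row 4 total 22, leaving 34 − 22 = 12 for the blank.

p = 12, n = 0, y = 2, m = 7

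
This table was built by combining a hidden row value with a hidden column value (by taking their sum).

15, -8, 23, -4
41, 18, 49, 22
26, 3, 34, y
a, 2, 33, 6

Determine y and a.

y = 7, a = 25

The difference between any two rows is the same in every column — this is an addition table with the headers hidden.
Row 3 minus row 1 is 34 − 23 = 11, so its entry in column 4 is -4 + 11 = 7.
Row 4 minus row 1 is 33 − 23 = 10, so its entry in column 1 is 15 + 10 = 25.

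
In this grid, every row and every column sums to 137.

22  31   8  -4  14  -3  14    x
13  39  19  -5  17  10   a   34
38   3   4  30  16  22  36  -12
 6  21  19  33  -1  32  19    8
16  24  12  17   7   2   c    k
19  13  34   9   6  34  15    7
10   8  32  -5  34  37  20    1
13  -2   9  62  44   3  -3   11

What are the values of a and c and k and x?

Row 1: 22 + 31 + 8 − 4 + 14 − 3 + 14 = 82, so its missing entry is 137 − 82 = 55.
Row 2: 13 + 39 + 19 − 5 + 17 + 10 + 34 = 127, so its missing entry is 137 − 127 = 10.
Column 7: 14 + 10 + 36 + 19 + 15 + 20 − 3 = 111, so its missing entry is 137 − 111 = 26.
Row 5: 16 + 24 + 12 + 17 + 7 + 2 + 26 = 104, so its missing entry is 137 − 104 = 33.

a = 10, c = 26, k = 33, x = 55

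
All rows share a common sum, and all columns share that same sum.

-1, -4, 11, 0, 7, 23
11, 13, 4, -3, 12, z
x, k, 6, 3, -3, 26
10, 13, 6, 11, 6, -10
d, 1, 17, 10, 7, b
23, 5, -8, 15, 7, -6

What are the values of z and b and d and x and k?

Rows 1 and 4 both sum to 36, so that's the common total.
The known cells in column 2 total 28, leaving 36 − 28 = 8 for the blank.
The known cells in row 2 total 37, leaving 36 − 37 = -1 for the blank.
The known cells in row 3 total 40, leaving 36 − 40 = -4 for the blank.
The known cells in column 1 total 39, leaving 36 − 39 = -3 for the blank.
The known cells in row 5 total 32, leaving 36 − 32 = 4 for the blank.

z = -1, b = 4, d = -3, x = -4, k = 8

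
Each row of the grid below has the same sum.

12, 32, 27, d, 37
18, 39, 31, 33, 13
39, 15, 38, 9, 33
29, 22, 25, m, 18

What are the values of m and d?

Row 2 sums to 134 and so does row 3; that's the common total.
In row 4 the known cells total 94, leaving 134 − 94 = 40.
In row 1 the known cells total 108, leaving 134 − 108 = 26.

m = 40, d = 26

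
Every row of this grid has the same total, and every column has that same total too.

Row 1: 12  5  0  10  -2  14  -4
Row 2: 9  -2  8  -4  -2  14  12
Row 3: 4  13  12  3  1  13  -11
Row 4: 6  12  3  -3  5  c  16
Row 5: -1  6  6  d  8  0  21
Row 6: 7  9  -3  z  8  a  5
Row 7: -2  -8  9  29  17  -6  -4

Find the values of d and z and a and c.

Rows 1 and 2 both sum to 35, so that's the common total.
The known cells in row 4 total 39, leaving 35 − 39 = -4 for the blank.
The known cells in column 6 total 31, leaving 35 − 31 = 4 for the blank.
The known cells in row 6 total 30, leaving 35 − 30 = 5 for the blank.
The known cells in row 5 total 40, leaving 35 − 40 = -5 for the blank.

d = -5, z = 5, a = 4, c = -4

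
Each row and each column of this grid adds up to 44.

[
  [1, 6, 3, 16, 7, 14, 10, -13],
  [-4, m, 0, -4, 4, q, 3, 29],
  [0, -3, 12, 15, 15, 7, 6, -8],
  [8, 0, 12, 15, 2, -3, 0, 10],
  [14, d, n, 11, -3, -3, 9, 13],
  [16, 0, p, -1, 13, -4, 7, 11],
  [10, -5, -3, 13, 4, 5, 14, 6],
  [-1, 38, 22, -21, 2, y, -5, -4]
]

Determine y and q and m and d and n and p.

y = 13, q = 15, m = 1, d = 7, n = -4, p = 2

Row 8: -1 + 38 + 22 − 21 + 2 − 5 − 4 = 31, so its missing entry is 44 − 31 = 13.
Column 6: 14 + 7 − 3 − 3 − 4 + 5 + 13 = 29, so its missing entry is 44 − 29 = 15.
Row 2: -4 + 0 − 4 + 4 + 15 + 3 + 29 = 43, so its missing entry is 44 − 43 = 1.
Column 2: 6 + 1 − 3 + 0 + 0 − 5 + 38 = 37, so its missing entry is 44 − 37 = 7.
Row 5: 14 + 7 + 11 − 3 − 3 + 9 + 13 = 48, so its missing entry is 44 − 48 = -4.
Row 6: 16 + 0 − 1 + 13 − 4 + 7 + 11 = 42, so its missing entry is 44 − 42 = 2.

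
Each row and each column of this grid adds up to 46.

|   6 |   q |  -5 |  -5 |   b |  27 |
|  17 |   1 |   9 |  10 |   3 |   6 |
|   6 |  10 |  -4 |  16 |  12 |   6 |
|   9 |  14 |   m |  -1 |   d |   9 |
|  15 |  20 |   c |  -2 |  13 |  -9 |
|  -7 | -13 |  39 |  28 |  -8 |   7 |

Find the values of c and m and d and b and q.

Column 2: 1 + 10 + 14 + 20 − 13 = 32, so its missing entry is 46 − 32 = 14.
Row 1: 6 + 14 − 5 − 5 + 27 = 37, so its missing entry is 46 − 37 = 9.
Column 5: 9 + 3 + 12 + 13 − 8 = 29, so its missing entry is 46 − 29 = 17.
Row 5: 15 + 20 − 2 + 13 − 9 = 37, so its missing entry is 46 − 37 = 9.
Row 4: 9 + 14 − 1 + 17 + 9 = 48, so its missing entry is 46 − 48 = -2.

c = 9, m = -2, d = 17, b = 9, q = 14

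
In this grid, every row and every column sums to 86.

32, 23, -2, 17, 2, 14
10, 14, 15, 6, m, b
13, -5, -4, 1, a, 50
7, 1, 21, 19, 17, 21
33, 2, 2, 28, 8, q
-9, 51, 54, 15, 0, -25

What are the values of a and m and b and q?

Row 5: 33 + 2 + 2 + 28 + 8 = 73, so its missing entry is 86 − 73 = 13.
Row 3: 13 − 5 − 4 + 1 + 50 = 55, so its missing entry is 86 − 55 = 31.
Column 5: 2 + 31 + 17 + 8 + 0 = 58, so its missing entry is 86 − 58 = 28.
Row 2: 10 + 14 + 15 + 6 + 28 = 73, so its missing entry is 86 − 73 = 13.

a = 31, m = 28, b = 13, q = 13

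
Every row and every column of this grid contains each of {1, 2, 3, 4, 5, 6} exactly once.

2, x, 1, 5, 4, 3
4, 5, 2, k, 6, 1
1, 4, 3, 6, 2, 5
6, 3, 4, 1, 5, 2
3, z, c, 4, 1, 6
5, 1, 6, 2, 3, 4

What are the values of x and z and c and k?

For row 1, column 2: row 1 already has {1, 2, 3, 4, 5}; that leaves 6.
At (row 2, col 4): row 2 already has {1, 2, 4, 5, 6}, so the value is 3.
At (row 5, col 3): column 3 already has {1, 2, 3, 4, 6}, so the value is 5.
At (row 5, col 2): row 5 already has {1, 3, 4, 5, 6}, so the value is 2.

x = 6, z = 2, c = 5, k = 3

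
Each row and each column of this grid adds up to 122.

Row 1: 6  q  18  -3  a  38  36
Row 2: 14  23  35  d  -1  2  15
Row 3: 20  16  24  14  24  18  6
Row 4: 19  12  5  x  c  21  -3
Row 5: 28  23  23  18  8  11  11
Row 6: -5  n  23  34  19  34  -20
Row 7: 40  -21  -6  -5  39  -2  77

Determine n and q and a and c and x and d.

Row 6 has -5 + 23 + 34 + 19 + 34 − 20 = 85; the blank must be 122 − 85 = 37.
Column 2 has 23 + 16 + 12 + 23 + 37 − 21 = 90; the blank must be 122 − 90 = 32.
Row 1 has 6 + 32 + 18 − 3 + 38 + 36 = 127; the blank must be 122 − 127 = -5.
Column 5 has -5 − 1 + 24 + 8 + 19 + 39 = 84; the blank must be 122 − 84 = 38.
Row 4 has 19 + 12 + 5 + 38 + 21 − 3 = 92; the blank must be 122 − 92 = 30.
Row 2 has 14 + 23 + 35 − 1 + 2 + 15 = 88; the blank must be 122 − 88 = 34.

n = 37, q = 32, a = -5, c = 38, x = 30, d = 34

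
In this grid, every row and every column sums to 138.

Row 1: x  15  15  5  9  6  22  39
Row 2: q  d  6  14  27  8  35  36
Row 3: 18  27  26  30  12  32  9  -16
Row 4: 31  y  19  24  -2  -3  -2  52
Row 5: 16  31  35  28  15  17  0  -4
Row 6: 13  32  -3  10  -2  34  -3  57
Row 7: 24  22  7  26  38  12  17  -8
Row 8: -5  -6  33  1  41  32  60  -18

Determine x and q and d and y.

x = 27, q = 14, d = -2, y = 19

The known cells in row 4 total 119, leaving 138 − 119 = 19 for the blank.
The known cells in column 2 total 140, leaving 138 − 140 = -2 for the blank.
The known cells in row 2 total 124, leaving 138 − 124 = 14 for the blank.
The known cells in row 1 total 111, leaving 138 − 111 = 27 for the blank.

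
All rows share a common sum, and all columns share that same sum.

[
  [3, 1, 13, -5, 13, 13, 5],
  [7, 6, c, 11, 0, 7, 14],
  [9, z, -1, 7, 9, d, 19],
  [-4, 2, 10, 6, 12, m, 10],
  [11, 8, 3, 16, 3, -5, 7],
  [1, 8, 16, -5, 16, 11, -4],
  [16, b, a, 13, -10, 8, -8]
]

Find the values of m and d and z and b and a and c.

Rows 1 and 5 both sum to 43, so that's the common total.
Row 2: 7 + 6 + 11 + 0 + 7 + 14 = 45, so its missing entry is 43 − 45 = -2.
Column 3: 13 − 2 − 1 + 10 + 3 + 16 = 39, so its missing entry is 43 − 39 = 4.
Row 7: 16 + 4 + 13 − 10 + 8 − 8 = 23, so its missing entry is 43 − 23 = 20.
Column 2: 1 + 6 + 2 + 8 + 8 + 20 = 45, so its missing entry is 43 − 45 = -2.
Row 3: 9 − 2 − 1 + 7 + 9 + 19 = 41, so its missing entry is 43 − 41 = 2.
Row 4: -4 + 2 + 10 + 6 + 12 + 10 = 36, so its missing entry is 43 − 36 = 7.

m = 7, d = 2, z = -2, b = 20, a = 4, c = -2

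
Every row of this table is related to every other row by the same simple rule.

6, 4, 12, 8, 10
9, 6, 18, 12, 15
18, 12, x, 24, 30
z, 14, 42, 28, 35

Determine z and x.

Each row is a constant multiple of every other row — this is a multiplication table with the headers hidden.
Row 4 is 14/4 = 7/2 times row 1, so its entry in column 1 is 6 × 7/2 = 21.
Row 3 is 12/4 = 3/1 times row 1, so its entry in column 3 is 12 × 3/1 = 36.

z = 21, x = 36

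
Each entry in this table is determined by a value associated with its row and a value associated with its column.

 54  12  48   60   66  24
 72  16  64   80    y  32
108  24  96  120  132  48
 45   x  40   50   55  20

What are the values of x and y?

x = 10, y = 88

Each row is a constant multiple of every other row — this is a multiplication table with the headers hidden.
Row 4 is 45/54 = 5/6 times row 1, so its entry in column 2 is 12 × 5/6 = 10.
Row 2 is 72/54 = 4/3 times row 1, so its entry in column 5 is 66 × 4/3 = 88.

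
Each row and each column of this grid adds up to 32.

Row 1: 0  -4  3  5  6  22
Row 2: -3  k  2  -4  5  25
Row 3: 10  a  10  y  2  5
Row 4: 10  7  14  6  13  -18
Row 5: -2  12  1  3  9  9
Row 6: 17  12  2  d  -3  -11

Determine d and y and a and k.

d = 15, y = 7, a = -2, k = 7

Row 6 has 17 + 12 + 2 − 3 − 11 = 17; the blank must be 32 − 17 = 15.
Row 2 has -3 + 2 − 4 + 5 + 25 = 25; the blank must be 32 − 25 = 7.
Column 4 has 5 − 4 + 6 + 3 + 15 = 25; the blank must be 32 − 25 = 7.
Row 3 has 10 + 10 + 7 + 2 + 5 = 34; the blank must be 32 − 34 = -2.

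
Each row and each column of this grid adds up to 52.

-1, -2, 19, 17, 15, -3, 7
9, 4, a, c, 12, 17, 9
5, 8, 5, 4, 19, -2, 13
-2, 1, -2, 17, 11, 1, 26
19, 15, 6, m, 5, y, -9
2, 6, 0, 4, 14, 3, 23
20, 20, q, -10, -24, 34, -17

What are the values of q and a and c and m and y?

The known cells in row 7 total 23, leaving 52 − 23 = 29 for the blank.
The known cells in column 3 total 57, leaving 52 − 57 = -5 for the blank.
The known cells in column 6 total 50, leaving 52 − 50 = 2 for the blank.
The known cells in row 5 total 38, leaving 52 − 38 = 14 for the blank.
The known cells in row 2 total 46, leaving 52 − 46 = 6 for the blank.

q = 29, a = -5, c = 6, m = 14, y = 2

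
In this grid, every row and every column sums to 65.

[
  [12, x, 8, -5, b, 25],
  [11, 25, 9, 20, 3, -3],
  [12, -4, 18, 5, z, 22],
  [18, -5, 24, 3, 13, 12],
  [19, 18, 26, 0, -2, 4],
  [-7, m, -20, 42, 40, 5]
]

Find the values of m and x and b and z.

m = 5, x = 26, b = -1, z = 12

The known cells in row 3 total 53, leaving 65 − 53 = 12 for the blank.
The known cells in column 5 total 66, leaving 65 − 66 = -1 for the blank.
The known cells in row 1 total 39, leaving 65 − 39 = 26 for the blank.
The known cells in row 6 total 60, leaving 65 − 60 = 5 for the blank.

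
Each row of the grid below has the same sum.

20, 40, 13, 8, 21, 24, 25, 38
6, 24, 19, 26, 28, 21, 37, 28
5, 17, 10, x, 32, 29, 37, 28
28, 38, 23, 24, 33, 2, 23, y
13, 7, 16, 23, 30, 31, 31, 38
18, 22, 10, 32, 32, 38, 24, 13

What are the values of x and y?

x = 31, y = 18

Row 5 sums to 189 and so does row 6; that's the common total.
In row 3 the known cells total 158, leaving 189 − 158 = 31.
In row 4 the known cells total 171, leaving 189 − 171 = 18.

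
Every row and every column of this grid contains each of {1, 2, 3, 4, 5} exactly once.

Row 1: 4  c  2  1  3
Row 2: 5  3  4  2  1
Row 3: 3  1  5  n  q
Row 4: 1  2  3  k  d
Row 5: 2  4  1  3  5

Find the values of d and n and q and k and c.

d = 4, n = 4, q = 2, k = 5, c = 5

Cell (1,2): row 1 already has {1, 2, 3, 4} → 5.
Cell (4,5): row 4 is missing {4, 5} and column 5 is missing {2, 4} → 4.
For row 3, column 5: column 5 already has {1, 3, 4, 5}; that leaves 2.
Cell (3,4): row 3 already has {1, 2, 3, 5} → 4.
At (row 4, col 4): row 4 already has {1, 2, 3, 4}, so the value is 5.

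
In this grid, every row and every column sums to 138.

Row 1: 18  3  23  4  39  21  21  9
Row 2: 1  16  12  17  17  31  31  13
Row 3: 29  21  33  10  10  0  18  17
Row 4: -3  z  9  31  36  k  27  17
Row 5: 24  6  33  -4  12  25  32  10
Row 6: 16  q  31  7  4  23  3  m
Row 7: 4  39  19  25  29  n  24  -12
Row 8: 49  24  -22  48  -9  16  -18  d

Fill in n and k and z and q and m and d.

Row 8 has 49 + 24 − 22 + 48 − 9 + 16 − 18 = 88; the blank must be 138 − 88 = 50.
Row 7 has 4 + 39 + 19 + 25 + 29 + 24 − 12 = 128; the blank must be 138 − 128 = 10.
Column 8 has 9 + 13 + 17 + 17 + 10 − 12 + 50 = 104; the blank must be 138 − 104 = 34.
Row 6 has 16 + 31 + 7 + 4 + 23 + 3 + 34 = 118; the blank must be 138 − 118 = 20.
Column 2 has 3 + 16 + 21 + 6 + 20 + 39 + 24 = 129; the blank must be 138 − 129 = 9.
Row 4 has -3 + 9 + 9 + 31 + 36 + 27 + 17 = 126; the blank must be 138 − 126 = 12.

n = 10, k = 12, z = 9, q = 20, m = 34, d = 50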